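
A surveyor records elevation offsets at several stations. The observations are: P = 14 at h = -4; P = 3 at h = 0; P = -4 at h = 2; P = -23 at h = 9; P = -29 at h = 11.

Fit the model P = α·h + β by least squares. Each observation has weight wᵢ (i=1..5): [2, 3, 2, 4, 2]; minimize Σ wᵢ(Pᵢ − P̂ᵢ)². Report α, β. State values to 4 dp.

Sums needed: Σwᵢ·h·h = 606, Σwᵢ·h = 54, Σwᵢ·1 = 13.
And Σwᵢ·h·P = -1594, Σwᵢ·P = -121.
Eliminating β: 13·(row 1) − 54·(row 2) gives 4962·α = 13·(-1594) − 54·(-121) = -14188, so α = -7094/2481.
Then β = ((-121) − 54·(-7094/2481))/13 = 2125/827.

α = -2.8593, β = 2.5695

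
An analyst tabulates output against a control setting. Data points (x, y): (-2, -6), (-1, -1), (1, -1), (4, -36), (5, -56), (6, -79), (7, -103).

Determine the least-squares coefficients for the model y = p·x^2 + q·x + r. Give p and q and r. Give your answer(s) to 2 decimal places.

p = -1.99, q = -1.08, r = 0.24

Sums needed: Σx^2·x^2 = 4596, Σx^2·x = 740, Σx^2 = 132, Σx·x = 132, Σx = 20, Σ1 = 7.
For Aᵀy: Σx^2·y = -9893, Σx·y = -1607, Σy = -282.
Row-reducing yields p = -45273/22792, q = -24517/22792, r = 697/2849.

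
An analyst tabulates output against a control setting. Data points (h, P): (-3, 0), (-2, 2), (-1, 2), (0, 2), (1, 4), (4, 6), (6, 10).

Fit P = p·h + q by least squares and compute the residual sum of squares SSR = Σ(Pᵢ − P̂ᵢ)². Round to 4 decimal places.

From the data, Σh·h = 67, Σh = 5, Σ1 = 7.
Moment sums: Σh·P = 82, ΣP = 26.
Determinant 67·7 − 5² = 444.
p = (82·7 − 5·26)/444 = 1; q = (67·26 − 5·82)/444 = 3.
Residuals: 0, 1, 0, -1, 0, -1, 1; SSR = 4.

SSR = 4.0000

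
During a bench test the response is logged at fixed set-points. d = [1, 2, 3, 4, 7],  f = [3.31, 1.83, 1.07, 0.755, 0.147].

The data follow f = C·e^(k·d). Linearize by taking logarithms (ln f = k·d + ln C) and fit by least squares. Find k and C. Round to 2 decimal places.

With ln fᵢ as the transformed response and dᵢ as the regressor:
AᵀA = [[79.0000, 17.0000]; [17.0000, 5]], rhs = [-11.9369, -0.3294]ᵀ  (here Σd = 17.0000, Σ(d)² = 79.0000, Σln f = -0.3294, Σd·ln f = -11.9369).
Solving (det = 106.0000): k = -0.51022, ln C = 1.66888, so C = exp(1.66888) = 5.30620.

k = -0.51, C = 5.31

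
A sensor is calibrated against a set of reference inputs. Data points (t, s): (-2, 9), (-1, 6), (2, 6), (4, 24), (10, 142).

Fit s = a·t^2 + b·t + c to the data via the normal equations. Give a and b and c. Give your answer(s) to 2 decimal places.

a = 1.46, b = -0.64, c = 2.61

Sums needed: Σt^2·t^2 = 10289, Σt^2·t = 1063, Σt^2 = 125, Σt·t = 125, Σt = 13, Σ1 = 5.
Moment sums: Σt^2·s = 14650, Σt·s = 1504, Σs = 187.
Normal equations: [[10289, 1063, 125]; [1063, 125, 13]; [125, 13, 5]]·[a, b, c]ᵀ = [14650, 1504, 187]ᵀ.
Inverting the 3×3 Gram matrix, [a, b, c]ᵀ = [6293/4314, -2779/4314, 1874/719]ᵀ.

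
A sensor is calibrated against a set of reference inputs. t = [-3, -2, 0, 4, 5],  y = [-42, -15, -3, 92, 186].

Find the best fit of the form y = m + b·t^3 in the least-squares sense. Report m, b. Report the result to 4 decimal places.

m = -2.6418, b = 1.5014

Normal-equation sums: Σ1 = 5, Σt^3 = 154, Σt^3·t^3 = 20514.
Right-hand side: Σy = 218, Σt^3·y = 30392.
Determinant 5·20514 − 154² = 78854.
m = (218·20514 − 154·30392)/78854 = -104158/39427; b = (5·30392 − 154·218)/78854 = 59194/39427.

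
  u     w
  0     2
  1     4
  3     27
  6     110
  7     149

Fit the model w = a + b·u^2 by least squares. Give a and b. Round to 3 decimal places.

a = 1.034, b = 3.019

Setting ∂/∂a … = 0 gives: 5·a + 95·b = 292;  95·a + 3779·b = 11508.
Determinant 5·3779 − 95² = 9870.
a = (292·3779 − 95·11508)/9870 = 5104/4935; b = (5·11508 − 95·292)/9870 = 2980/987.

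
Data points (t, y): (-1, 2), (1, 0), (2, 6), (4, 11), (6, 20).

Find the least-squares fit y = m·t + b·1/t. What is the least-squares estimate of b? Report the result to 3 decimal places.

b = -4.146

With design matrix M, MᵀM = [[58, 5]; [5, 337/144]] and Mᵀy = [174, 85/12]ᵀ.
Δ = 58·(337/144) − 5² = 7973/72.
m = (174·(337/144) − 5·(85/12))/(7973/72) = 26769/7973; b = (58·(85/12) − 5·174)/(7973/72) = -33060/7973.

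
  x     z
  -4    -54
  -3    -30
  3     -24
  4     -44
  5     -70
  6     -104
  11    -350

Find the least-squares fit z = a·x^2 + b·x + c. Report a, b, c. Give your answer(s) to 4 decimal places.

a = -2.9844, b = 1.0589, c = -0.9872

Setting ∂/∂a … = 0 gives: 17236·a + 1672·b + 232·c = -49898;  1672·a + 232·b + 22·c = -4766;  232·a + 22·b + 7·c = -676.
(Σx^2·x^2 = 17236, Σx^2·x = 1672, Σx^2 = 232, Σx·x = 232, Σx = 22, Σ1 = 7, Σx^2·z = -49898, Σx·z = -4766, Σz = -676.)
Row-reducing yields a = -115909/38838, b = 13709/12946, c = -19171/19419.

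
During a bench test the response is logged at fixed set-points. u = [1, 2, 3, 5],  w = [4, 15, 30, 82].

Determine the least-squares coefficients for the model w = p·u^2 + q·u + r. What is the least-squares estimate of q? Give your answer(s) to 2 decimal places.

Entries of AᵀA: Σu^2·u^2 = 723, Σu^2·u = 161, Σu^2 = 39, Σu·u = 39, Σu = 11, Σ1 = 4.
For Aᵀw: Σu^2·w = 2384, Σu·w = 534, Σw = 131.
AᵀA·[p, q, r]ᵀ = Aᵀw becomes [[723, 161, 39]; [161, 39, 11]; [39, 11, 4]]·[p, q, r]ᵀ = [2384, 534, 131]ᵀ.
Row-reducing yields p = 69/22, q = 13/22, r = 6/11.

q = 0.59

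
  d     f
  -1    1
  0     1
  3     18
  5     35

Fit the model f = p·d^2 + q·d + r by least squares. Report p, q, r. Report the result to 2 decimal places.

p = 0.79, q = 2.67, r = 2.15

Compute the Gram sums: Σd^2·d^2 = 707, Σd^2·d = 151, Σd^2 = 35, Σd·d = 35, Σd = 7, Σ1 = 4.
Moment sums: Σd^2·f = 1038, Σd·f = 228, Σf = 55.
AᵀA·[p, q, r]ᵀ = Aᵀf becomes [[707, 151, 35]; [151, 35, 7]; [35, 7, 4]]·[p, q, r]ᵀ = [1038, 228, 55]ᵀ.
Row-reducing yields p = 187/236, q = 629/236, r = 127/59.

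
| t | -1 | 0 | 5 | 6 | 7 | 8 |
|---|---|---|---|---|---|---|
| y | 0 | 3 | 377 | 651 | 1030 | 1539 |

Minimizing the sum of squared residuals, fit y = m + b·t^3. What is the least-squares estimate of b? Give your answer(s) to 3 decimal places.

Sums needed: Σ1 = 6, Σt^3 = 1195, Σt^3·t^3 = 442075.
For Mᵀy: Σy = 3600, Σt^3·y = 1328999.
So MᵀM·[m, b]ᵀ = Mᵀy: [[6, 1195]; [1195, 442075]]·[m, b]ᵀ = [3600, 1328999]ᵀ.
Eliminating b: 442075·(row 1) − 1195·(row 2) gives 1224425·m = 442075·3600 − 1195·1328999 = 3316195, so m = 663239/244885.
Then b = (1328999 − 1195·(663239/244885))/442075 = 3671994/1224425.

b = 2.999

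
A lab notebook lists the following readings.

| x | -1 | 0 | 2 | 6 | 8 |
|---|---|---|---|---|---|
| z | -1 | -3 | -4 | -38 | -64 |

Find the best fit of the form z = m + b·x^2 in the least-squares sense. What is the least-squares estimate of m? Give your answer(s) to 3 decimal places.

Normal-equation sums: Σ1 = 5, Σx^2 = 105, Σx^2·x^2 = 5409.
For Mᵀz: Σz = -110, Σx^2·z = -5481.
MᵀM·[m, b]ᵀ = Mᵀz becomes [[5, 105]; [105, 5409]]·[m, b]ᵀ = [-110, -5481]ᵀ.
Determinant 5·5409 − 105² = 16020.
m = ((-110)·5409 − 105·(-5481))/16020 = -433/356; b = (5·(-5481) − 105·(-110))/16020 = -1057/1068.

m = -1.216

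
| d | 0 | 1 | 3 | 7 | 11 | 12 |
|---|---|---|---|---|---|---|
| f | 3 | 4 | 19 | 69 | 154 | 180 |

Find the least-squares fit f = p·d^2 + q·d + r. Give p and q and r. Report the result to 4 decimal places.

The normal system XᵀX·[p, q, r]ᵀ = Xᵀf is [[37860, 3430, 324]; [3430, 324, 34]; [324, 34, 6]]·[p, q, r]ᵀ = [48110, 4398, 429]ᵀ.
Inverting the 3×3 Gram matrix, [p, q, r]ᵀ = [210871/200454, 73813/33409, 435785/200454]ᵀ.

p = 1.0520, q = 2.2094, r = 2.1740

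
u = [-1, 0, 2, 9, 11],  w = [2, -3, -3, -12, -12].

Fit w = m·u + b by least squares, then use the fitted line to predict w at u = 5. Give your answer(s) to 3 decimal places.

The normal system MᵀM·[m, b]ᵀ = Mᵀw is [[207, 21]; [21, 5]]·[m, b]ᵀ = [-248, -28]ᵀ.
Eliminating b: 5·(row 1) − 21·(row 2) gives 594·m = 5·(-248) − 21·(-28) = -652, so m = -326/297.
Then b = ((-28) − 21·(-326/297))/5 = -98/99.
At u = 5: ŵ = (-326/297)·(5) + (-98/99)·(1) = -1924/297.

ŵ = -6.478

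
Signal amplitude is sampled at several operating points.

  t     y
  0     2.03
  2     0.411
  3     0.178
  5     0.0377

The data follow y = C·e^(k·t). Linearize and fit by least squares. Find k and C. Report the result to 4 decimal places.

k = -0.7987, C = 2.0149

Taking logs, ln y = k·t + ln C, so regress ln y on t.
Σt = 10.0000, Σ(t)² = 38.0000, Σln y = -5.1852, Σt·ln y = -23.3467.
Equations: 38.0000·k + 10.0000·ln C = -23.3467;  10.0000·k + 4·ln C = -5.1852.
Solving (det = 52.0000): k = -0.79875, ln C = 0.70057, so C = exp(0.70057) = 2.01491.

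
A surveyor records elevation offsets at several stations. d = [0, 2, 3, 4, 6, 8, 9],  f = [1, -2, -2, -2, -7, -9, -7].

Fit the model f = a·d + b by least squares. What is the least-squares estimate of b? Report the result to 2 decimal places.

b = 0.81

Forming AᵀA = [[210, 32]; [32, 7]] and Aᵀf = [-195, -28]ᵀ gives AᵀA·[a, b]ᵀ = Aᵀf.
Eliminating b: 7·(row 1) − 32·(row 2) gives 446·a = 7·(-195) − 32·(-28) = -469, so a = -469/446.
Then b = ((-28) − 32·(-469/446))/7 = 180/223.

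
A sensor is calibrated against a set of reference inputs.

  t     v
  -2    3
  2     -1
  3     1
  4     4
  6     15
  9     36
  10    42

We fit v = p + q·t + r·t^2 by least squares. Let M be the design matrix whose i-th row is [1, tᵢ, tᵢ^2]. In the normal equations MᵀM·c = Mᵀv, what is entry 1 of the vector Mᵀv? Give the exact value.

Entry 1 ↔ basis 1, so (Mᵀv)_{1} = Σᵢ vᵢ = (1)·(3) + (1)·(-1) + (1)·(1) + (1)·(4) + (1)·(15) + (1)·(36) + (1)·(42) = 100.

100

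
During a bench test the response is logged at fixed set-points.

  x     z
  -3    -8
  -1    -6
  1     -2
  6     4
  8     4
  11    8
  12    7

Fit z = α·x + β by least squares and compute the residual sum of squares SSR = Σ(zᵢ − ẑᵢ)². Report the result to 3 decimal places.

Compute the Gram sums: Σx·x = 376, Σx = 34, Σ1 = 7.
Right-hand side: Σx·z = 256, Σz = 7.
det = 376·7 − 34² = 1476.
α = (256·7 − 34·7)/1476 = 259/246; β = (376·7 − 34·256)/1476 = -506/123.
Residuals: -179/246, -5/6, 87/82, 221/123, -38/123, 131/246, -187/123; SSR = 339/41.

SSR = 8.268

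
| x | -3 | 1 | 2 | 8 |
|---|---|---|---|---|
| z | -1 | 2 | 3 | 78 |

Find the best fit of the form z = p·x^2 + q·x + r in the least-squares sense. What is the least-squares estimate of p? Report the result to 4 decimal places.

MᵀM·[p, q, r]ᵀ = Mᵀz reads: 4194·p + 494·q + 78·r = 4997;  494·p + 78·q + 8·r = 635;  78·p + 8·q + 4·r = 82.
Solving the 3×3 system (Gaussian elimination) gives p = 25739/25741, q = 110459/51482, r = -84679/25741.

p = 0.9999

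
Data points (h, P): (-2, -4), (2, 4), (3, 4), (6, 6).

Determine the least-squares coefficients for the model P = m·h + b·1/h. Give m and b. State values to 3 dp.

m = 0.871, b = 4.460

The normal system XᵀX·[m, b]ᵀ = XᵀP is [[53, 4]; [4, 23/36]]·[m, b]ᵀ = [64, 19/3]ᵀ.
Δ = 53·(23/36) − 4² = 643/36.
m = (64·(23/36) − 4·(19/3))/(643/36) = 560/643; b = (53·(19/3) − 4·64)/(643/36) = 2868/643.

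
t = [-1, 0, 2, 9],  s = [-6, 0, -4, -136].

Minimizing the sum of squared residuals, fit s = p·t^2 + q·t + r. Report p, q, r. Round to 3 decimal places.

With design matrix A, AᵀA = [[6578, 736, 86]; [736, 86, 10]; [86, 10, 4]] and Aᵀs = [-11038, -1226, -146]ᵀ.
Solving the 3×3 system (Gaussian elimination) gives p = -5543/2838, q = 7285/2838, r = -875/946.

p = -1.953, q = 2.567, r = -0.925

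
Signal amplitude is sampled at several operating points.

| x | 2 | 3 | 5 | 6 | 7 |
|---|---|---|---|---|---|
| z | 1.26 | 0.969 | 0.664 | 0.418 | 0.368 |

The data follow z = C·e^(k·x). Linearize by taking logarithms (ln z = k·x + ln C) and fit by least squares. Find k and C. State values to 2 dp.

Linearized form: ln z = k·x + ln C. From the 5 transformed points,
XᵀX = [[123.0000, 23.0000]; [23.0000, 5]], rhs = [-13.9110, -2.0818]ᵀ  (here Σx = 23.0000, Σ(x)² = 123.0000, Σln z = -2.0818, Σx·ln z = -13.9110).
Δ = 123.0000·5 − (23.0000)² = 86.0000; k = (-13.9110·5 − 23.0000·-2.0818)/86.0000 = -0.25202, ln C = (123.0000·-2.0818 − 23.0000·-13.9110)/86.0000 = 0.74292, so C = exp(0.74292) = 2.10206.

k = -0.25, C = 2.10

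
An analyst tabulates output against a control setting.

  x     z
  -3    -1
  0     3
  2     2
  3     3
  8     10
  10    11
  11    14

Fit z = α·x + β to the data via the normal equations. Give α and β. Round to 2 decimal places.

Normal-equation sums: Σx·x = 307, Σx = 31, Σ1 = 7.
For Aᵀz: Σx·z = 360, Σz = 42.
AᵀA·[α, β]ᵀ = Aᵀz becomes [[307, 31]; [31, 7]]·[α, β]ᵀ = [360, 42]ᵀ.
Determinant 307·7 − 31² = 1188.
α = (360·7 − 31·42)/1188 = 203/198; β = (307·42 − 31·360)/1188 = 289/198.

α = 1.03, β = 1.46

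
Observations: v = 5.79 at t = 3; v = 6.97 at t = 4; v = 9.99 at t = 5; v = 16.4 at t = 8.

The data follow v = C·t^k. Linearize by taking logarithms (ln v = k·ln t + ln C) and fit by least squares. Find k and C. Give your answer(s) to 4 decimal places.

Linearized form: ln v = k·ln t + ln C. From the 4 transformed points,
Sums: Σln t = 6.1738, Σ(ln t)² = 10.0431, Σln v = 8.7966, Σln t·ln v = 14.1420.
Normal system: [[10.0431, 6.1738]; [6.1738, 4]]·[k, ln C]ᵀ = [14.1420, 8.7966]ᵀ.
Slope k = (n·Σln t·ln v − Σln t·Σln v)/(n·Σ(ln t)² − (Σln t)²) = (4·14.1420 − 6.1738·8.7966)/2.0569 = 1.09855; ln C = (Σln v − k·Σln t)/n = 0.50360, so C = exp(0.50360) = 1.65466.

k = 1.0986, C = 1.6547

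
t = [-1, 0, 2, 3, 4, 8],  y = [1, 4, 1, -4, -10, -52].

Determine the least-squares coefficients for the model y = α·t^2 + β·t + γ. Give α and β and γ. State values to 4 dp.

Entries of MᵀM: Σt^2·t^2 = 4450, Σt^2·t = 610, Σt^2 = 94, Σt·t = 94, Σt = 16, Σ1 = 6.
Moment sums: Σt^2·y = -3519, Σt·y = -467, Σy = -60.
Normal equations: [[4450, 610, 94]; [610, 94, 16]; [94, 16, 6]]·[α, β, γ]ᵀ = [-3519, -467, -60]ᵀ.
Solving the 3×3 system (Gaussian elimination) gives α = -215/231, β = 247/462, γ = 243/77.

α = -0.9307, β = 0.5346, γ = 3.1558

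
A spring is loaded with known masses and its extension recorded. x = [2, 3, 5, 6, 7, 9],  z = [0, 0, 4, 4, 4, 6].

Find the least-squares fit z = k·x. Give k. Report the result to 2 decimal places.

Compute the Gram sums: Σx·x = 204.
And Σx·z = 126.
Hence k = 126 / 204 ≈ 0.617647.

k = 0.62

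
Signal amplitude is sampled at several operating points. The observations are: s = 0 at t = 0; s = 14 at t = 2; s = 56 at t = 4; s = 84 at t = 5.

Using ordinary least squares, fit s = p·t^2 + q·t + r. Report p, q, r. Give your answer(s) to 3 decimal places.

p = 3.166, q = 1.126, r = -0.211

XᵀX·[p, q, r]ᵀ = Xᵀs reads: 897·p + 197·q + 45·r = 3052;  197·p + 45·q + 11·r = 672;  45·p + 11·q + 4·r = 154.
(Σt^2·t^2 = 897, Σt^2·t = 197, Σt^2 = 45, Σt·t = 45, Σt = 11, Σ1 = 4, Σt^2·s = 3052, Σt·s = 672, Σs = 154.)
Solving the 3×3 system (Gaussian elimination) gives p = 630/199, q = 224/199, r = -42/199.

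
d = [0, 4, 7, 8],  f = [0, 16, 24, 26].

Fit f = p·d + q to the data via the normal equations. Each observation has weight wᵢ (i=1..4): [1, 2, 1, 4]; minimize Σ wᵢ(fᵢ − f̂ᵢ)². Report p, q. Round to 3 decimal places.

Normal-equation sums: Σwᵢ·d·d = 337, Σwᵢ·d = 47, Σwᵢ·1 = 8.
And Σwᵢ·d·f = 1128, Σwᵢ·f = 160.
Eliminating q: 8·(row 1) − 47·(row 2) gives 487·p = 8·1128 − 47·160 = 1504, so p = 1504/487.
Then q = (160 − 47·(1504/487))/8 = 904/487.

p = 3.088, q = 1.856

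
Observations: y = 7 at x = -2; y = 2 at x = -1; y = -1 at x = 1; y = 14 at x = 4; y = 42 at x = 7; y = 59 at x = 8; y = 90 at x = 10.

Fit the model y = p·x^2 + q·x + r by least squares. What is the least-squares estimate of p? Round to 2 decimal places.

p = 0.99

The normal system MᵀM·[p, q, r]ᵀ = Mᵀy is [[16771, 1911, 235]; [1911, 235, 27]; [235, 27, 7]]·[p, q, r]ᵀ = [15087, 1705, 213]ᵀ.
Solving the 3×3 system (Gaussian elimination) gives p = 44057/44646, q = -6135/7441, r = 21439/44646.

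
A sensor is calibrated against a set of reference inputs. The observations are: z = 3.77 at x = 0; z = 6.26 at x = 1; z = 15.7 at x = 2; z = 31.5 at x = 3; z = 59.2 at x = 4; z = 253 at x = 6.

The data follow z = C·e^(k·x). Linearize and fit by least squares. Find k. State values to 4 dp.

With ln zᵢ as the transformed response and xᵢ as the regressor:
AᵀA = [[66.0000, 16.0000]; [16.0000, 6]], rhs = [67.2155, 18.9792]ᵀ  (here Σx = 16.0000, Σ(x)² = 66.0000, Σln z = 18.9792, Σx·ln z = 67.2155).
Δ = 66.0000·6 − (16.0000)² = 140.0000; k = (67.2155·6 − 16.0000·18.9792)/140.0000 = 0.71161, ln C = (66.0000·18.9792 − 16.0000·67.2155)/140.0000 = 1.26557.

k = 0.7116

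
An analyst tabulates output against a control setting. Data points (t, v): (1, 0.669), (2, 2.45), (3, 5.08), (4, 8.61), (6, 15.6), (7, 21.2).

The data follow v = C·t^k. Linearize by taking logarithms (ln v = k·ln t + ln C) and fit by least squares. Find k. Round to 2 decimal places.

Let Y = ln v. Fitting Y = k·ln t + ln C by least squares:
Σln t = 6.9157, Σ(ln t)² = 10.6062, Σln v = 10.0736, Σln t·ln v = 16.2566.
Normal system: [[10.6062, 6.9157]; [6.9157, 6]]·[k, ln C]ᵀ = [16.2566, 10.0736]ᵀ.
Δ = 10.6062·6 − (6.9157)² = 15.8099; k = (16.2566·6 − 6.9157·10.0736)/15.8099 = 1.76301, ln C = (10.6062·10.0736 − 6.9157·16.2566)/15.8099 = -0.35314.

k = 1.76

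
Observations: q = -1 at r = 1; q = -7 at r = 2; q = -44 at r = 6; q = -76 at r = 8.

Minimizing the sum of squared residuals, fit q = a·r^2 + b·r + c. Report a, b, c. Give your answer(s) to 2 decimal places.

a = -1.01, b = -1.55, c = 0.97

Normal-equation sums: Σr^2·r^2 = 5409, Σr^2·r = 737, Σr^2 = 105, Σr·r = 105, Σr = 17, Σ1 = 4.
For Mᵀq: Σr^2·q = -6477, Σr·q = -887, Σq = -128.
Normal equations: [[5409, 737, 105]; [737, 105, 17]; [105, 17, 4]]·[a, b, c]ᵀ = [-6477, -887, -128]ᵀ.
Inverting the 3×3 Gram matrix, [a, b, c]ᵀ = [-4709/4684, -7251/4684, 1135/1171]ᵀ.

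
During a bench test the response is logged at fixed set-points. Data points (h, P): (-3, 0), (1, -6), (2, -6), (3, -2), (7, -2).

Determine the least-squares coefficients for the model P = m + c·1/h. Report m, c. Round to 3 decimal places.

Forming MᵀM = [[5, 23/14]; [23/14, 2633/1764]] and MᵀP = [-16, -209/21]ᵀ gives MᵀM·[m, c]ᵀ = MᵀP.
det = 5·(2633/1764) − (23/14)² = 2101/441.
m = ((-16)·(2633/1764) − (23/14)·(-209/21))/(2101/441) = -6643/4202; c = (5·(-209/21) − (23/14)·(-16))/(2101/441) = -10353/2101.

m = -1.581, c = -4.928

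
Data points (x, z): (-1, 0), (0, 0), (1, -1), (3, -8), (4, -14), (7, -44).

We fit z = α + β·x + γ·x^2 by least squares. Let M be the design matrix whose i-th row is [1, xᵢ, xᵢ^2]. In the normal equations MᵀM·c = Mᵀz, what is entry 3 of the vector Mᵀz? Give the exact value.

-2453

Entry 3 ↔ basis x^2, so (Mᵀz)_{3} = Σᵢ (x^2)·zᵢ = (1)·(0) + (0)·(0) + (1)·(-1) + (9)·(-8) + (16)·(-14) + (49)·(-44) = -2453.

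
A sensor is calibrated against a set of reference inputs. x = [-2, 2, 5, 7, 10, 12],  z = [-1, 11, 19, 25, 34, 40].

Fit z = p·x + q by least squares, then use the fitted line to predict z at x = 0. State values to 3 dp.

ẑ = 4.815

From the data, Σx·x = 326, Σx = 34, Σ1 = 6.
For Mᵀz: Σx·z = 1114, Σz = 128.
Normal equations: [[326, 34]; [34, 6]]·[p, q]ᵀ = [1114, 128]ᵀ.
Determinant 326·6 − 34² = 800.
p = (1114·6 − 34·128)/800 = 583/200; q = (326·128 − 34·1114)/800 = 963/200.
At x = 0: ẑ = (583/200)·(0) + (963/200)·(1) = 963/200.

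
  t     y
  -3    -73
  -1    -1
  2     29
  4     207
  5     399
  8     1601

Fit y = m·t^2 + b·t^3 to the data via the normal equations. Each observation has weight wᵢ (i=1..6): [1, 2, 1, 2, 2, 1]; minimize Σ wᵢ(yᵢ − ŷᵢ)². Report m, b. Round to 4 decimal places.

Normal-equation sums: Σwᵢ·t^2·t^2 = 5957, Σwᵢ·t^2·t^3 = 40853, Σwᵢ·t^3·t^3 = 302381.
And Σwᵢ·t^2·y = 128495, Σwᵢ·t^3·y = 948163.
Eliminating b: 302381·(row 1) − 40853·(row 2) gives 132316008·m = 302381·128495 − 40853·948163 = 119143556, so m = 29785889/33079002.
Then b = (948163 − 40853·(29785889/33079002))/302381 = 99700189/33079002.

m = 0.9004, b = 3.0140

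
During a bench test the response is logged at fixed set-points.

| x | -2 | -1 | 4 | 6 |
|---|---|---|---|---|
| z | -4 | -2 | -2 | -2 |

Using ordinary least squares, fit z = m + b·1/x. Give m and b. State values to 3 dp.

m = -2.381, b = 0.438

Sums needed: Σ1 = 4, Σ1/x = -13/12, Σ1/x·1/x = 193/144.
For Mᵀz: Σz = -10, Σ1/x·z = 19/6.
MᵀM·[m, b]ᵀ = Mᵀz becomes [[4, -13/12]; [-13/12, 193/144]]·[m, b]ᵀ = [-10, 19/6]ᵀ.
det = 4·(193/144) − (-13/12)² = 67/16.
m = ((-10)·(193/144) − (-13/12)·(19/6))/(67/16) = -1436/603; b = (4·(19/6) − (-13/12)·(-10))/(67/16) = 88/201.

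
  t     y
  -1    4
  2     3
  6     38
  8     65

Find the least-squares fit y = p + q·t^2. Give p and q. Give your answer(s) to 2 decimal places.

p = 1.21, q = 1.00

From the data, Σ1 = 4, Σt^2 = 105, Σt^2·t^2 = 5409.
Right-hand side: Σy = 110, Σt^2·y = 5544.
Normal equations: [[4, 105]; [105, 5409]]·[p, q]ᵀ = [110, 5544]ᵀ.
Δ = 4·5409 − 105² = 10611.
p = (110·5409 − 105·5544)/10611 = 1430/1179; q = (4·5544 − 105·110)/10611 = 3542/3537.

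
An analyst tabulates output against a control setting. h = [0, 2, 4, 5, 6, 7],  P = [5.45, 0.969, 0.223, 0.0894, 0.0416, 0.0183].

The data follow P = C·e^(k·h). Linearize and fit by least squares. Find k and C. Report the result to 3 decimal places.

Taking logs, ln P = k·h + ln C, so regress ln P on h.
XᵀX = [[130.0000, 24.0000]; [24.0000, 6]], rhs = [-65.2224, -9.4316]ᵀ  (here Σh = 24.0000, Σ(h)² = 130.0000, Σln P = -9.4316, Σh·ln P = -65.2224).
Slope k = (n·Σh·ln P − Σh·Σln P)/(n·Σ(h)² − (Σh)²) = (6·-65.2224 − 24.0000·-9.4316)/204.0000 = -0.80871; ln C = (Σln P − k·Σh)/n = 1.66289, so C = exp(1.66289) = 5.27452.

k = -0.809, C = 5.275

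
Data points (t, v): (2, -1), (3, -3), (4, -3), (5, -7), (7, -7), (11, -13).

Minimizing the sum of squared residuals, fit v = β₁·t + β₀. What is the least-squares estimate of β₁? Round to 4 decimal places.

The normal system XᵀX·[β₁, β₀]ᵀ = Xᵀv is [[224, 32]; [32, 6]]·[β₁, β₀]ᵀ = [-250, -34]ᵀ.
Eliminating β₀: 6·(row 1) − 32·(row 2) gives 320·β₁ = 6·(-250) − 32·(-34) = -412, so β₁ = -103/80.
Then β₀ = ((-34) − 32·(-103/80))/6 = 6/5.

β₁ = -1.2875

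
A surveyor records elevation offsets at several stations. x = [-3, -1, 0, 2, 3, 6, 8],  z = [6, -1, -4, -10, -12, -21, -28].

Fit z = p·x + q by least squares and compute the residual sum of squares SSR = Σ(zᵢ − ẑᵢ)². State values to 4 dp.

SSR = 1.7123

Setting ∂/∂p … = 0 gives: 123·p + 15·q = -423;  15·p + 7·q = -70.
(Σx·x = 123, Σx = 15, Σ1 = 7, Σx·z = -423, Σz = -70.)
Δ = 123·7 − 15² = 636.
p = ((-423)·7 − 15·(-70))/636 = -637/212; q = (123·(-70) − 15·(-423))/636 = -755/212.
Residuals: 29/53, -47/106, -93/212, -91/212, 61/106, 125/212, -85/212; SSR = 363/212.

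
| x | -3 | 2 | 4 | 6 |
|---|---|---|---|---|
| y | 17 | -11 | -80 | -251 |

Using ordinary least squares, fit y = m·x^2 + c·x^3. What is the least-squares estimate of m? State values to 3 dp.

Setting ∂/∂m … = 0 gives: 1649·m + 8589·c = -10207;  8589·m + 51545·c = -59883.
(Σx^2·x^2 = 1649, Σx^2·x^3 = 8589, Σx^3·x^3 = 51545, Σx^2·y = -10207, Σx^3·y = -59883.)
det = 1649·51545 − 8589² = 11226784.
m = ((-10207)·51545 − 8589·(-59883))/11226784 = -1473091/1403348; c = (1649·(-59883) − 8589·(-10207))/11226784 = -1384893/1403348.

m = -1.050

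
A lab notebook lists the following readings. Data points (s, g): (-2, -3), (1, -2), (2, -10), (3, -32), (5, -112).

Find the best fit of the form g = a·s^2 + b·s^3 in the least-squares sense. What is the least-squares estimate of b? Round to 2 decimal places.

b = -0.53

The normal system AᵀA·[a, b]ᵀ = Aᵀg is [[739, 3369]; [3369, 16483]]·[a, b]ᵀ = [-3142, -14922]ᵀ.
Determinant 739·16483 − 3369² = 830776.
a = ((-3142)·16483 − 3369·(-14922))/830776 = -189671/103847; b = (739·(-14922) − 3369·(-3142))/830776 = -55245/103847.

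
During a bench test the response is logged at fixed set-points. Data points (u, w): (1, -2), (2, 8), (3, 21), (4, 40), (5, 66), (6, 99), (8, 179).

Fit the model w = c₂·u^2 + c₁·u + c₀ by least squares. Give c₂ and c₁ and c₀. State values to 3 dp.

Normal-equation sums: Σu^2·u^2 = 6371, Σu^2·u = 953, Σu^2 = 155, Σu·u = 155, Σu = 29, Σ1 = 7.
Right-hand side: Σu^2·w = 17529, Σu·w = 2593, Σw = 411.
XᵀX·[c₂, c₁, c₀]ᵀ = Xᵀw becomes [[6371, 953, 155]; [953, 155, 29]; [155, 29, 7]]·[c₂, c₁, c₀]ᵀ = [17529, 2593, 411]ᵀ.
Row-reducing yields c₂ = 1355/462, c₁ = -142/231, c₀ = -81/22.

c₂ = 2.933, c₁ = -0.615, c₀ = -3.682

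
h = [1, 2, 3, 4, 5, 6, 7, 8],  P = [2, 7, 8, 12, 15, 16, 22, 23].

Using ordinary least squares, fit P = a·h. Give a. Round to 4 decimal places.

MᵀM·[a]ᵀ = MᵀP reads: 204·a = 597.
Hence a = 597 / 204 ≈ 2.92647.

a = 2.9265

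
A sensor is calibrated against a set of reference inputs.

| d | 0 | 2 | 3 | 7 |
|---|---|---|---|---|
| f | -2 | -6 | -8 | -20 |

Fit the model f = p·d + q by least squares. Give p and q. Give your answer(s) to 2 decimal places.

Compute the Gram sums: Σd·d = 62, Σd = 12, Σ1 = 4.
And Σd·f = -176, Σf = -36.
AᵀA·[p, q]ᵀ = Aᵀf becomes [[62, 12]; [12, 4]]·[p, q]ᵀ = [-176, -36]ᵀ.
Δ = 62·4 − 12² = 104.
p = ((-176)·4 − 12·(-36))/104 = -34/13; q = (62·(-36) − 12·(-176))/104 = -15/13.

p = -2.62, q = -1.15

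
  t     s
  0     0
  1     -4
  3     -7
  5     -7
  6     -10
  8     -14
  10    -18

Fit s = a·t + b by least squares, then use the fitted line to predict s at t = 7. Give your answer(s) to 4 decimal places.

ŝ = -12.2878

Entries of MᵀM: Σt·t = 235, Σt = 33, Σ1 = 7.
Right-hand side: Σt·s = -412, Σs = -60.
Normal equations: [[235, 33]; [33, 7]]·[a, b]ᵀ = [-412, -60]ᵀ.
Eliminating b: 7·(row 1) − 33·(row 2) gives 556·a = 7·(-412) − 33·(-60) = -904, so a = -226/139.
Then b = ((-60) − 33·(-226/139))/7 = -126/139.
At t = 7: ŝ = (-226/139)·(7) + (-126/139)·(1) = -1708/139.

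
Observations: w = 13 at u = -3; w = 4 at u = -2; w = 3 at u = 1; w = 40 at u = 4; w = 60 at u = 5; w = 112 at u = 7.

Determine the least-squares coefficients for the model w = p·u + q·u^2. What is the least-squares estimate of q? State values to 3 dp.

Forming AᵀA = [[104, 498]; [498, 3380]] and Aᵀw = [1200, 7764]ᵀ gives AᵀA·[p, q]ᵀ = Aᵀw.
det = 104·3380 − 498² = 103516.
p = (1200·3380 − 498·7764)/103516 = 47382/25879; q = (104·7764 − 498·1200)/103516 = 52464/25879.

q = 2.027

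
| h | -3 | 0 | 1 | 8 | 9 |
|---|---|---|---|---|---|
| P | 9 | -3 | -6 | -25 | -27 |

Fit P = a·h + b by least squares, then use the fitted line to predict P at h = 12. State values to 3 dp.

P̂ = -36.582

Normal-equation sums: Σh·h = 155, Σh = 15, Σ1 = 5.
And Σh·P = -476, ΣP = -52.
Normal equations: [[155, 15]; [15, 5]]·[a, b]ᵀ = [-476, -52]ᵀ.
Determinant 155·5 − 15² = 550.
a = ((-476)·5 − 15·(-52))/550 = -32/11; b = (155·(-52) − 15·(-476))/550 = -92/55.
At h = 12: P̂ = (-32/11)·(12) + (-92/55)·(1) = -2012/55.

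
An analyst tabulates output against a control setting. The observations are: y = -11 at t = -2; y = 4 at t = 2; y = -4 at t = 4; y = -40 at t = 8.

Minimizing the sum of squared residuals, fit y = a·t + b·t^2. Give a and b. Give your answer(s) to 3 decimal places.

a = 3.444, b = -1.057

The normal system XᵀX·[a, b]ᵀ = Xᵀy is [[88, 576]; [576, 4384]]·[a, b]ᵀ = [-306, -2652]ᵀ.
Δ = 88·4384 − 576² = 54016.
a = ((-306)·4384 − 576·(-2652))/54016 = 2907/844; b = (88·(-2652) − 576·(-306))/54016 = -1785/1688.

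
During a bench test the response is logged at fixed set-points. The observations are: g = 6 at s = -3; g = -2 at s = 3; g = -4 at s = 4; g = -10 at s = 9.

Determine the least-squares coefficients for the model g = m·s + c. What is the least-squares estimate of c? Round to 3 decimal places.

The normal system XᵀX·[m, c]ᵀ = Xᵀg is [[115, 13]; [13, 4]]·[m, c]ᵀ = [-130, -10]ᵀ.
Eliminating c: 4·(row 1) − 13·(row 2) gives 291·m = 4·(-130) − 13·(-10) = -390, so m = -130/97.
Then c = ((-10) − 13·(-130/97))/4 = 180/97.

c = 1.856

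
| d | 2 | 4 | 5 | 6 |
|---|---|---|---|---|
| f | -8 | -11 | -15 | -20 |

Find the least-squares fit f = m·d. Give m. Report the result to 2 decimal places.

m = -3.15

Forming MᵀM = [[81]] and Mᵀf = [-255]ᵀ gives MᵀM·[m]ᵀ = Mᵀf.
Hence m = -255 / 81 ≈ -3.14815.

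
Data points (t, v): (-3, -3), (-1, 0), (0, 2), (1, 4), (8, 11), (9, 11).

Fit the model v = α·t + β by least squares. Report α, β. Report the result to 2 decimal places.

Normal-equation sums: Σt·t = 156, Σt = 14, Σ1 = 6.
And Σt·v = 200, Σv = 25.
Normal equations: [[156, 14]; [14, 6]]·[α, β]ᵀ = [200, 25]ᵀ.
Eliminating β: 6·(row 1) − 14·(row 2) gives 740·α = 6·200 − 14·25 = 850, so α = 85/74.
Then β = (25 − 14·(85/74))/6 = 55/37.

α = 1.15, β = 1.49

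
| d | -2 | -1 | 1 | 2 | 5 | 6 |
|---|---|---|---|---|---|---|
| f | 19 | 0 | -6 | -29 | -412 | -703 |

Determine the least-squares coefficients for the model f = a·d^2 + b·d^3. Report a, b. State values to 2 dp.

From the data, Σd^2·d^2 = 1955, Σd^2·d^3 = 10901, Σd^3·d^3 = 62411.
Right-hand side: Σd^2·f = -35654, Σd^3·f = -203738.
Normal equations: [[1955, 10901]; [10901, 62411]]·[a, b]ᵀ = [-35654, -203738]ᵀ.
Determinant 1955·62411 − 10901² = 3181704.
a = ((-35654)·62411 − 10901·(-203738))/3181704 = -177244/132571; b = (1955·(-203738) − 10901·(-35654))/3181704 = -401814/132571.

a = -1.34, b = -3.03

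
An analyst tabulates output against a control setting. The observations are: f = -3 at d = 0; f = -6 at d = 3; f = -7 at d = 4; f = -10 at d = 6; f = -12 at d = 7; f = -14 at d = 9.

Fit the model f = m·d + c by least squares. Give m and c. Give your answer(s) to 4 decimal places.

m = -1.2721, c = -2.5180

The normal equations are: 191·m + 29·c = -316;  29·m + 6·c = -52.
(Σd·d = 191, Σd = 29, Σ1 = 6, Σd·f = -316, Σf = -52.)
Eliminating c: 6·(row 1) − 29·(row 2) gives 305·m = 6·(-316) − 29·(-52) = -388, so m = -388/305.
Then c = ((-52) − 29·(-388/305))/6 = -768/305.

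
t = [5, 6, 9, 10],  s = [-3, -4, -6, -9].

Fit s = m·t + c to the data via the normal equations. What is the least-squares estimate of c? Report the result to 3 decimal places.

With design matrix M, MᵀM = [[242, 30]; [30, 4]] and Mᵀs = [-183, -22]ᵀ.
Eliminating c: 4·(row 1) − 30·(row 2) gives 68·m = 4·(-183) − 30·(-22) = -72, so m = -18/17.
Then c = ((-22) − 30·(-18/17))/4 = 83/34.

c = 2.441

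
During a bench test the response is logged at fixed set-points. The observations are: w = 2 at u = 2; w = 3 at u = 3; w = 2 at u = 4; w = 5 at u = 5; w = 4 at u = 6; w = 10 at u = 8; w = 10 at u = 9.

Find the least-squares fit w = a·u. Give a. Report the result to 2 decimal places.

Compute the Gram sums: Σu·u = 235.
Moment sums: Σu·w = 240.
Normal equations: [[235]]·[a]ᵀ = [240]ᵀ.
a = 240/235 = 1.02128.

a = 1.02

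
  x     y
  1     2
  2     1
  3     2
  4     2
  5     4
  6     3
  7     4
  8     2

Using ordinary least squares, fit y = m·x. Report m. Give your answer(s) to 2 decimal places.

m = 0.49

The normal equations are: 204·m = 100.
Hence m = 100 / 204 ≈ 0.490196.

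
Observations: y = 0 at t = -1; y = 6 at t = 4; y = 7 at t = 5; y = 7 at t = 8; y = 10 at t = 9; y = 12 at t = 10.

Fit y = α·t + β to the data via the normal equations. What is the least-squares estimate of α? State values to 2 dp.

From the data, Σt·t = 287, Σt = 35, Σ1 = 6.
Moment sums: Σt·y = 325, Σy = 42.
det = 287·6 − 35² = 497.
α = (325·6 − 35·42)/497 = 480/497; β = (287·42 − 35·325)/497 = 97/71.

α = 0.97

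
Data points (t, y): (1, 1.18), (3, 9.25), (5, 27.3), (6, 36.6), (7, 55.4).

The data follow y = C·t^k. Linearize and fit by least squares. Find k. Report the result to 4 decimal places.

Let Y = ln y. Fitting Y = k·ln t + ln C by least squares:
Σln t = 6.4457, Σ(ln t)² = 10.7942, Σln y = 13.3117, Σln t·ln y = 22.0287.
Normal system: [[10.7942, 6.4457]; [6.4457, 5]]·[k, ln C]ᵀ = [22.0287, 13.3117]ᵀ.
Solving (det = 12.4237): k = 1.95916, ln C = 0.13669.

k = 1.9592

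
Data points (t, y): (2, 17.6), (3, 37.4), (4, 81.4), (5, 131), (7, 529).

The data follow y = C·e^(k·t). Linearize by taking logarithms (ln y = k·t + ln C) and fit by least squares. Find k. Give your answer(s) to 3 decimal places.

With ln yᵢ as the transformed response and tᵢ as the regressor:
Σt = 21.0000, Σ(t)² = 103.0000, Σln y = 22.0351, Σt·ln y = 102.4712.
Normal system: [[103.0000, 21.0000]; [21.0000, 5]]·[k, ln C]ᵀ = [102.4712, 22.0351]ᵀ.
Slope k = (n·Σt·ln y − Σt·Σln y)/(n·Σ(t)² − (Σt)²) = (5·102.4712 − 21.0000·22.0351)/74.0000 = 0.67052; ln C = (Σln y − k·Σt)/n = 1.59085.

k = 0.671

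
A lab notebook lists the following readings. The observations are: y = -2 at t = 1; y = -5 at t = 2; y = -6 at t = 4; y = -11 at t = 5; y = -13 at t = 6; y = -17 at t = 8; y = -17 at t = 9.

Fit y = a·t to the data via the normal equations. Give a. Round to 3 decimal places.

a = -2.018

Forming XᵀX = [[227]] and Xᵀy = [-458]ᵀ gives XᵀX·[a]ᵀ = Xᵀy.
Hence a = -458 / 227 ≈ -2.01762.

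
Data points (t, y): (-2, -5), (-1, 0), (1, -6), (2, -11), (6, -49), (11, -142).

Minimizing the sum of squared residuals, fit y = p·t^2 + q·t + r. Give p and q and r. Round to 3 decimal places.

p = -0.992, q = -1.725, r = -2.995

Compute the Gram sums: Σt^2·t^2 = 15971, Σt^2·t = 1547, Σt^2 = 167, Σt·t = 167, Σt = 17, Σ1 = 6.
For Xᵀy: Σt^2·y = -19016, Σt·y = -1874, Σy = -213.
Normal equations: [[15971, 1547, 167]; [1547, 167, 17]; [167, 17, 6]]·[p, q, r]ᵀ = [-19016, -1874, -213]ᵀ.
Inverting the 3×3 Gram matrix, [p, q, r]ᵀ = [-95463/96206, -165933/96206, -144058/48103]ᵀ.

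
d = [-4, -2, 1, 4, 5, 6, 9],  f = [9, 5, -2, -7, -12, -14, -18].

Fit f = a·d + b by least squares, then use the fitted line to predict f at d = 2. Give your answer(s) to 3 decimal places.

f̂ = -4.024

The normal equations are: 179·a + 19·b = -382;  19·a + 7·b = -39.
Eliminating b: 7·(row 1) − 19·(row 2) gives 892·a = 7·(-382) − 19·(-39) = -1933, so a = -1933/892.
Then b = ((-39) − 19·(-1933/892))/7 = 277/892.
At d = 2: f̂ = (-1933/892)·(2) + (277/892)·(1) = -3589/892.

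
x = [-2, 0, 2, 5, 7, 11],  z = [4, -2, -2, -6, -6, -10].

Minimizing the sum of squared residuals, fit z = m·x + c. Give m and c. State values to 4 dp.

From the data, Σx·x = 203, Σx = 23, Σ1 = 6.
Right-hand side: Σx·z = -194, Σz = -22.
Eliminating c: 6·(row 1) − 23·(row 2) gives 689·m = 6·(-194) − 23·(-22) = -658, so m = -658/689.
Then c = ((-22) − 23·(-658/689))/6 = -4/689.

m = -0.9550, c = -0.0058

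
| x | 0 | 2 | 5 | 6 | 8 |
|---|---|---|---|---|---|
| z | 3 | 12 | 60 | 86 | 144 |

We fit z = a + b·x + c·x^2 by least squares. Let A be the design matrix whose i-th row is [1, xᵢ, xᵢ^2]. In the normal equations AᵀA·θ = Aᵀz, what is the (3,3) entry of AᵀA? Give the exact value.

Row 3 ↔ basis x^2, column 3 ↔ basis x^2, so (AᵀA)_{3,3} = Σᵢ (x^2)·(x^2) = (0)·(0) + (4)·(4) + (25)·(25) + (36)·(36) + (64)·(64) = 6033.

6033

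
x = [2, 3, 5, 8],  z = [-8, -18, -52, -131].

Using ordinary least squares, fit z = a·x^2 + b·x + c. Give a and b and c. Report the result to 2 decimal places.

a = -1.96, b = -0.93, c = 1.98

Normal-equation sums: Σx^2·x^2 = 4818, Σx^2·x = 672, Σx^2 = 102, Σx·x = 102, Σx = 18, Σ1 = 4.
And Σx^2·z = -9878, Σx·z = -1378, Σz = -209.
So AᵀA·[a, b, c]ᵀ = Aᵀz: [[4818, 672, 102]; [672, 102, 18]; [102, 18, 4]]·[a, b, c]ᵀ = [-9878, -1378, -209]ᵀ.
Row-reducing yields a = -259/132, b = -41/44, c = 87/44.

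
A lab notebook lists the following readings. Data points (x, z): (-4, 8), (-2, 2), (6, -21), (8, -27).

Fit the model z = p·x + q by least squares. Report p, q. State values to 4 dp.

p = -2.9038, q = -3.6923

From the data, Σx·x = 120, Σx = 8, Σ1 = 4.
And Σx·z = -378, Σz = -38.
Normal equations: [[120, 8]; [8, 4]]·[p, q]ᵀ = [-378, -38]ᵀ.
Δ = 120·4 − 8² = 416.
p = ((-378)·4 − 8·(-38))/416 = -151/52; q = (120·(-38) − 8·(-378))/416 = -48/13.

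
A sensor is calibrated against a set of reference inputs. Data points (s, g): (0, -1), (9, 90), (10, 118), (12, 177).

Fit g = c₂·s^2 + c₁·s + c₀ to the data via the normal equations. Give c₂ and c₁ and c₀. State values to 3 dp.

Entries of AᵀA: Σs^2·s^2 = 37297, Σs^2·s = 3457, Σs^2 = 325, Σs·s = 325, Σs = 31, Σ1 = 4.
For Aᵀg: Σs^2·g = 44578, Σs·g = 4114, Σg = 384.
Solving the 3×3 system (Gaussian elimination) gives c₂ = 22019/14226, c₁ = -52745/14226, c₀ = -2429/2371.

c₂ = 1.548, c₁ = -3.708, c₀ = -1.024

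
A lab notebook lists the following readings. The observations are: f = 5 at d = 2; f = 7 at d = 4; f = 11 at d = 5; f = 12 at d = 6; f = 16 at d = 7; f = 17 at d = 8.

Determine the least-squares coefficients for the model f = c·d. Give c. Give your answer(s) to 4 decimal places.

c = 2.1289

MᵀM·[c]ᵀ = Mᵀf reads: 194·c = 413.
(Σd·d = 194, Σd·f = 413.)
c = 413/194 = 2.12887.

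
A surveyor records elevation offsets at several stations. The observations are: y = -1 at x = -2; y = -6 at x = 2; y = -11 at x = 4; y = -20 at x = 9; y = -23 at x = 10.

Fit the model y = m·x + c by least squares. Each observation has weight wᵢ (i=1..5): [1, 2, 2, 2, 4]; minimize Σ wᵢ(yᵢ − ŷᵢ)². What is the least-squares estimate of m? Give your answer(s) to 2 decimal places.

The normal system AᵀWA·[m, c]ᵀ = AᵀWy is [[606, 68]; [68, 11]]·[m, c]ᵀ = [-1390, -167]ᵀ.
det = 606·11 − 68² = 2042.
m = ((-1390)·11 − 68·(-167))/2042 = -1967/1021; c = (606·(-167) − 68·(-1390))/2042 = -3341/1021.

m = -1.93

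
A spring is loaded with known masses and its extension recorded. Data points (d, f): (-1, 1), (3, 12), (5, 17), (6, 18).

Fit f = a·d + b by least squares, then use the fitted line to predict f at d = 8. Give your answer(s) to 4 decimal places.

Setting ∂/∂a … = 0 gives: 71·a + 13·b = 228;  13·a + 4·b = 48.
(Σd·d = 71, Σd = 13, Σ1 = 4, Σd·f = 228, Σf = 48.)
Δ = 71·4 − 13² = 115.
a = (228·4 − 13·48)/115 = 288/115; b = (71·48 − 13·228)/115 = 444/115.
At d = 8: f̂ = (288/115)·(8) + (444/115)·(1) = 2748/115.

f̂ = 23.8957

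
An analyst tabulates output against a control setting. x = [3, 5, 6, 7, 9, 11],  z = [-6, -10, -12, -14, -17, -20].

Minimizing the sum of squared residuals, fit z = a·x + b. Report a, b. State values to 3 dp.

a = -1.743, b = -1.257

The normal equations are: 321·a + 41·b = -611;  41·a + 6·b = -79.
(Σx·x = 321, Σx = 41, Σ1 = 6, Σx·z = -611, Σz = -79.)
Δ = 321·6 − 41² = 245.
a = ((-611)·6 − 41·(-79))/245 = -61/35; b = (321·(-79) − 41·(-611))/245 = -44/35.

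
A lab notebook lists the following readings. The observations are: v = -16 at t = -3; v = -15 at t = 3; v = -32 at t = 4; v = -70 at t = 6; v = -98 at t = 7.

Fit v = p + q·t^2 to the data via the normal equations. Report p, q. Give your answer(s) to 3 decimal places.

From the data, Σ1 = 5, Σt^2 = 119, Σt^2·t^2 = 4115.
Moment sums: Σv = -231, Σt^2·v = -8113.
det = 5·4115 − 119² = 6414.
p = ((-231)·4115 − 119·(-8113))/6414 = 7441/3207; q = (5·(-8113) − 119·(-231))/6414 = -6538/3207.

p = 2.320, q = -2.039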